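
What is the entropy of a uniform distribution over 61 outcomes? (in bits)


H = log2(n) = log2(61) = 5.9307

5.9307 bits


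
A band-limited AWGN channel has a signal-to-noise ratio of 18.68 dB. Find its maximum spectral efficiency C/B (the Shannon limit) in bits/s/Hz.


SNR_linear = 10^(18.68/10) = 73.7904; C/B = log2(1 + SNR_linear) = log2(1 + 73.7904) = 6.2248

6.2248 bits/s/Hz


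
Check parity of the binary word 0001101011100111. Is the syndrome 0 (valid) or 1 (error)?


Syndrome = XOR of all bits = 0 XOR 0 XOR 0 XOR 1 XOR 1 XOR 0 XOR 1 XOR 0 XOR 1 XOR 1 XOR 1 XOR 0 XOR 0 XOR 1 XOR 1 XOR 1 = 1

1


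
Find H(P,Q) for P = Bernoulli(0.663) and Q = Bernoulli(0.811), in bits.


H(P,Q) = -p*log2(q) - (1-p)*log2(1-q). -0.663*log2(0.811) = 0.200376; -0.337*log2(0.189) = 0.809994. H(P,Q) = 0.200376 + 0.809994 = 1.0104

1.0104 bits


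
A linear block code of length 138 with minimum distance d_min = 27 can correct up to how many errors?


Correction capability = floor((d-1)/2) = floor((27-1)/2) = 13

13 errors


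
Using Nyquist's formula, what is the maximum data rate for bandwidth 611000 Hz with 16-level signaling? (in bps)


Rate = 2 * B * log2(M) = 2 * 611000 * 4.0 = 4888000.0

4888000.0 bps


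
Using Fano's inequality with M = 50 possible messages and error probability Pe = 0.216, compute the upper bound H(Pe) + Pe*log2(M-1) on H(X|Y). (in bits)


H(Pe) = -Pe*log2(Pe) - (1-Pe)*log2(1-Pe) = -0.216*log2(0.216) - 0.784*log2(0.784) = 0.477554 + 0.275242 = 0.7528. Pe*log2(M-1) = 0.216*log2(49) = 1.212777. Bound = H(Pe) + Pe*log2(M-1) = 0.477554 + 0.275242 + 1.212777 = 1.9656

1.9656 bits


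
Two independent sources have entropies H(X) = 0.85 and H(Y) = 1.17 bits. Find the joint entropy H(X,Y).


For independent variables, H(X,Y) = H(X) + H(Y) = 0.85 + 1.17 = 2.02

2.02 bits


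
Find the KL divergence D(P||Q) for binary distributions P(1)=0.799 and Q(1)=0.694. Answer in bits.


KL = p*log2(p/q) + (1-p)*log2((1-p)/(1-q)) = 0.799*log2(0.799/0.694) + 0.201*log2(0.201/0.306) = 0.0405

0.0405 bits


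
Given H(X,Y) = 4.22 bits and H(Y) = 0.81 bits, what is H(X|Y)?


H(X|Y) = H(X,Y) - H(Y) = 4.22 - 0.81 = 3.41

3.41 bits


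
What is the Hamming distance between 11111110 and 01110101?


Count differing positions: ^ . . . ^ . ^ ^ = 4 differences

4


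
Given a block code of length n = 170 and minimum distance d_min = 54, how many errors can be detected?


Detection capability = d_min - 1 = 54 - 1 = 53

53 errors


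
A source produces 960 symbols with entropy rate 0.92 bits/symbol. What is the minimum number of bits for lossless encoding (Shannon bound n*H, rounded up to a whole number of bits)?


Minimum bits >= n * H = 960 * 0.92 = 883.2, rounded up to a whole number of bits = 884

884 bits


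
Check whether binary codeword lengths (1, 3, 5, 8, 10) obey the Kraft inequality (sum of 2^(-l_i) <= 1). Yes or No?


Kraft sum = sum(2^(-l_i)) = 0.6611, need <= 1. Result: satisfied (a binary prefix-free code with these lengths exists)

Yes


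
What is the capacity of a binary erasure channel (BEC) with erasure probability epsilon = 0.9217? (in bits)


C = 1 - epsilon = 1 - 0.9217 = 0.0783

0.0783 bits


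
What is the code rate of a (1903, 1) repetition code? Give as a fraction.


Rate = k/n = 1/1903

1/1903


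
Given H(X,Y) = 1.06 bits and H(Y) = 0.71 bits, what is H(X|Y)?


H(X|Y) = H(X,Y) - H(Y) = 1.06 - 0.71 = 0.35

0.35 bits


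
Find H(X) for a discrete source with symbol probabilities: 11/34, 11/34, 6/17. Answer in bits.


H = -sum(p_i * log2(p_i)). Terms: -(11/34)*log2(11/34) = 0.526716; -(11/34)*log2(11/34) = 0.526716; -(6/17)*log2(6/17) = 0.530294. H = 0.526716 + 0.526716 + 0.530294 = 1.5837

1.5837 bits


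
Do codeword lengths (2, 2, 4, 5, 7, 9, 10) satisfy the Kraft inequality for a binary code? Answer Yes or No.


Kraft sum = sum(2^(-l_i)) = 0.6045, need <= 1. Result: satisfied (a binary prefix-free code with these lengths exists)

Yes


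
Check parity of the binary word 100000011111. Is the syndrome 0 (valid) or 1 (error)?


Syndrome = XOR of all bits = 1 XOR 0 XOR 0 XOR 0 XOR 0 XOR 0 XOR 0 XOR 1 XOR 1 XOR 1 XOR 1 XOR 1 = 0

0


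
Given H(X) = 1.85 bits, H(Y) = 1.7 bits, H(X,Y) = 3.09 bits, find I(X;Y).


I(X;Y) = H(X) + H(Y) - H(X,Y) = 1.85 + 1.7 - 3.09 = 0.46

0.46 bits


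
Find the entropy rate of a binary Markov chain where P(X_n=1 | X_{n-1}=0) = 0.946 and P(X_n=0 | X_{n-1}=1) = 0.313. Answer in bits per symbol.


Stationary distribution: pi_0 = p10/(p01+p10) = 0.2486, pi_1 = 0.7514. Entropy rate H' = pi_0*H(p01) + pi_1*H(p10) = 0.2486*0.3032 + 0.7514*0.8966 = 0.7491

0.7491 bits/symbol


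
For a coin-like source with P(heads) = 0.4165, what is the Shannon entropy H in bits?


H = -p*log2(p) - (1-p)*log2(1-p). -0.4165*log2(0.4165) = 0.526294; -0.5835*log2(0.5835) = 0.453494. H = 0.526294 + 0.453494 = 0.9798

0.9798 bits


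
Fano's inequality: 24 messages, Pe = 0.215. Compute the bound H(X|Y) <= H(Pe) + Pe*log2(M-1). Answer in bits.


H(Pe) = -Pe*log2(Pe) - (1-Pe)*log2(1-Pe) = -0.215*log2(0.215) - 0.785*log2(0.785) = 0.476782 + 0.274150 = 0.7509. Pe*log2(M-1) = 0.215*log2(23) = 0.972566. Bound = H(Pe) + Pe*log2(M-1) = 0.476782 + 0.274150 + 0.972566 = 1.7235

1.7235 bits


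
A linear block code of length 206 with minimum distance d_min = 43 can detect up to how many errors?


Detection capability = d_min - 1 = 43 - 1 = 42

42 errors


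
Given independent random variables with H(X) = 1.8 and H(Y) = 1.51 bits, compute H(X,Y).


For independent variables, H(X,Y) = H(X) + H(Y) = 1.8 + 1.51 = 3.31

3.31 bits


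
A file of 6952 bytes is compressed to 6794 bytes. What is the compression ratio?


Ratio = original / compressed = 6952 / 6794 = 1.0233

1.0233


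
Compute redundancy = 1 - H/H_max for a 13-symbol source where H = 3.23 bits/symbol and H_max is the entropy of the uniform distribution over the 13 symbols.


H_max = log2(K) = log2(13) = 3.7004 bits/symbol. Redundancy = 1 - H/H_max = 1 - 3.23/3.7004 = 1 - 0.8729 = 0.1271

0.1271


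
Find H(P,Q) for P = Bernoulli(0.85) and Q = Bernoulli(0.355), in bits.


H(P,Q) = -p*log2(q) - (1-p)*log2(1-q). -0.85*log2(0.355) = 1.269993; -0.15*log2(0.645) = 0.094894. H(P,Q) = 1.269993 + 0.094894 = 1.3649

1.3649 bits


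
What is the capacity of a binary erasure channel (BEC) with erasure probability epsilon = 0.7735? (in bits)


C = 1 - epsilon = 1 - 0.7735 = 0.2265

0.2265 bits


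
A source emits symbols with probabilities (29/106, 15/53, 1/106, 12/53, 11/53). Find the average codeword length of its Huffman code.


Huffman construction (repeatedly merge the two least-probable nodes; each merge adds 1 bit to every symbol beneath it): 1/106 + 11/53 = 23/106; 23/106 + 12/53 = 47/106; 29/106 + 15/53 = 59/106; 47/106 + 59/106 = 1. Resulting codeword lengths (in the order the probabilities were given): (2, 2, 3, 2, 3). L_avg = sum(p_i * l_i) = 29/106*2 + 15/53*2 + 1/106*3 + 12/53*2 + 11/53*3 = 235/106 = 2.217

2.217 bits


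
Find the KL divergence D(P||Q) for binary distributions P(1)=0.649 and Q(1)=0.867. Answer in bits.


KL = p*log2(p/q) + (1-p)*log2((1-p)/(1-q)) = 0.649*log2(0.649/0.867) + 0.351*log2(0.351/0.133) = 0.2203

0.2203 bits


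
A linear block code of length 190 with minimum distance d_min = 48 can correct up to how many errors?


Correction capability = floor((d-1)/2) = floor((48-1)/2) = 23

23 errors


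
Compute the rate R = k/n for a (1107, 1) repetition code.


Rate = k/n = 1/1107

1/1107


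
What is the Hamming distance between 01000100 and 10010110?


Count differing positions: ^ ^ . ^ . . ^ . = 4 differences

4


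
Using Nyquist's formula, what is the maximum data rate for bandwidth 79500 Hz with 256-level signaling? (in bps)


Rate = 2 * B * log2(M) = 2 * 79500 * 8.0 = 1272000.0

1272000.0 bps


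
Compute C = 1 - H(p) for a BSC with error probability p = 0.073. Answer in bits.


H(p) = -p*log2(p) - (1-p)*log2(1-p) = -0.073*log2(0.073) - 0.927*log2(0.927) = 0.275645 + 0.101376 = 0.377. C = 1 - H(p) = 1 - 0.377 = 0.623

0.623 bits


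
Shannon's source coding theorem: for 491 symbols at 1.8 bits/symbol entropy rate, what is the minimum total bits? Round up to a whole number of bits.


Minimum bits >= n * H = 491 * 1.8 = 883.8, rounded up to a whole number of bits = 884

884 bits


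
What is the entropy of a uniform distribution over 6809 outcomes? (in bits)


H = log2(n) = log2(6809) = 12.7332

12.7332 bits


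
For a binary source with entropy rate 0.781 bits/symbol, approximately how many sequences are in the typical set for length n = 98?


log2|A_typical| = nH = 98 * 0.781 = 76.538, so |A_typical| ~ 2^76.538 = 1.097e+23

1.097e+23


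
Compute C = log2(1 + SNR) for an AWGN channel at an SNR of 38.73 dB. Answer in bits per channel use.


SNR_linear = 10^(38.73/10) = 7464.4876; C = log2(1 + SNR_linear) = log2(1 + 7464.4876) = 12.866

12.866 bits/channel use


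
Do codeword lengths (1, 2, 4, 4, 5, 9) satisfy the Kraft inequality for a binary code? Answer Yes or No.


Kraft sum = sum(2^(-l_i)) = 0.9082, need <= 1. Result: satisfied (a binary prefix-free code with these lengths exists)

Yes


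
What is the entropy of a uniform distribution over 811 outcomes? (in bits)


H = log2(n) = log2(811) = 9.6636

9.6636 bits


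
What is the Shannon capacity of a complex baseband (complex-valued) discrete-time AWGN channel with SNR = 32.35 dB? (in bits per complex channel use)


SNR_linear = 10^(32.35/10) = 1717.9084; C = log2(1 + SNR_linear) = log2(1 + 1717.9084) = 10.7473

10.7473 bits/channel use


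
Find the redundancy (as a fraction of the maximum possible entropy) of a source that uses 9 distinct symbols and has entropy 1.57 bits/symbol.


H_max = log2(K) = log2(9) = 3.1699 bits/symbol. Redundancy = 1 - H/H_max = 1 - 1.57/3.1699 = 1 - 0.4953 = 0.5047

0.5047


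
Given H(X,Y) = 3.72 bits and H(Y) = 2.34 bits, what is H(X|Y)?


H(X|Y) = H(X,Y) - H(Y) = 3.72 - 2.34 = 1.38

1.38 bits


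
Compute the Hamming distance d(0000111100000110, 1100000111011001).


Count differing positions: ^ ^ . . ^ ^ ^ . ^ ^ . ^ ^ ^ ^ ^ = 12 differences

12


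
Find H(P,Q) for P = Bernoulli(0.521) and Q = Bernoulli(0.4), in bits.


H(P,Q) = -p*log2(q) - (1-p)*log2(1-q). -0.521*log2(0.4) = 0.688725; -0.479*log2(0.6) = 0.353007. H(P,Q) = 0.688725 + 0.353007 = 1.0417

1.0417 bits


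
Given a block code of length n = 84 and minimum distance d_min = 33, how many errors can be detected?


Detection capability = d_min - 1 = 33 - 1 = 32

32 errors


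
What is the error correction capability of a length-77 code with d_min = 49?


Correction capability = floor((d-1)/2) = floor((49-1)/2) = 24

24 errors


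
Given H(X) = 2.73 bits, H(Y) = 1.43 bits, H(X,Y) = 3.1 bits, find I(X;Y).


I(X;Y) = H(X) + H(Y) - H(X,Y) = 2.73 + 1.43 - 3.1 = 1.06

1.06 bits


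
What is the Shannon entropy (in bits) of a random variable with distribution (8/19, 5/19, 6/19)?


H = -sum(p_i * log2(p_i)). Terms: -(8/19)*log2(8/19) = 0.525443; -(5/19)*log2(5/19) = 0.506842; -(6/19)*log2(6/19) = 0.525147. H = 0.525443 + 0.506842 + 0.525147 = 1.5574

1.5574 bits


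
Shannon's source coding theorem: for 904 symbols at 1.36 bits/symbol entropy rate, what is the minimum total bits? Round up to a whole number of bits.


Minimum bits >= n * H = 904 * 1.36 = 1229.44, rounded up to a whole number of bits = 1230

1230 bits


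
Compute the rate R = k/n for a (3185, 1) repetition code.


Rate = k/n = 1/3185

1/3185


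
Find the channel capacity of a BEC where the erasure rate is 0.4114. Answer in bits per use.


C = 1 - epsilon = 1 - 0.4114 = 0.5886

0.5886 bits


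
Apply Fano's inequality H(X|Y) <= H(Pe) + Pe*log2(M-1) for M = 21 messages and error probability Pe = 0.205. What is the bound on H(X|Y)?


H(Pe) = -Pe*log2(Pe) - (1-Pe)*log2(1-Pe) = -0.205*log2(0.205) - 0.795*log2(0.795) = 0.468692 + 0.263124 = 0.7318. Pe*log2(M-1) = 0.205*log2(20) = 0.885995. Bound = H(Pe) + Pe*log2(M-1) = 0.468692 + 0.263124 + 0.885995 = 1.6178

1.6178 bits


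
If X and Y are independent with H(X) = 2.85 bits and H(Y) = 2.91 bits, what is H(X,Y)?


For independent variables, H(X,Y) = H(X) + H(Y) = 2.85 + 2.91 = 5.76

5.76 bits


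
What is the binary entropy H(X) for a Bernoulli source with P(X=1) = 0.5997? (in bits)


H = -p*log2(p) - (1-p)*log2(1-p). -0.5997*log2(0.5997) = 0.442391; -0.4003*log2(0.4003) = 0.528735. H = 0.442391 + 0.528735 = 0.9711

0.9711 bits


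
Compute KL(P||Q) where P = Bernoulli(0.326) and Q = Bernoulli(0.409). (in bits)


KL = p*log2(p/q) + (1-p)*log2((1-p)/(1-q)) = 0.326*log2(0.326/0.409) + 0.674*log2(0.674/0.591) = 0.0211

0.0211 bits


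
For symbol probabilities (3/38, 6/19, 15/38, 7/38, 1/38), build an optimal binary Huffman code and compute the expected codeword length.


Huffman construction (repeatedly merge the two least-probable nodes; each merge adds 1 bit to every symbol beneath it): 1/38 + 3/38 = 2/19; 2/19 + 7/38 = 11/38; 11/38 + 6/19 = 23/38; 15/38 + 23/38 = 1. Resulting codeword lengths (in the order the probabilities were given): (4, 2, 1, 3, 4). L_avg = sum(p_i * l_i) = 3/38*4 + 6/19*2 + 15/38*1 + 7/38*3 + 1/38*4 = 2

2.0 bits


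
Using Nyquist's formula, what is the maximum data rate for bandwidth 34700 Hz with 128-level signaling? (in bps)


Rate = 2 * B * log2(M) = 2 * 34700 * 7.0 = 485800.0

485800.0 bps


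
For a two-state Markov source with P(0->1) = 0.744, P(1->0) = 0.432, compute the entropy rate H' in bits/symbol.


Stationary distribution: pi_0 = p10/(p01+p10) = 0.3673, pi_1 = 0.6327. Entropy rate H' = pi_0*H(p01) + pi_1*H(p10) = 0.3673*0.8207 + 0.6327*0.9866 = 0.9256

0.9256 bits/symbol


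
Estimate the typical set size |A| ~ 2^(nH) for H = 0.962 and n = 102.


log2|A_typical| = nH = 102 * 0.962 = 98.124, so |A_typical| ~ 2^98.124 = 3.454e+29

3.454e+29


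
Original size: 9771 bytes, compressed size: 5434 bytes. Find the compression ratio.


Ratio = original / compressed = 9771 / 5434 = 1.7981

1.7981


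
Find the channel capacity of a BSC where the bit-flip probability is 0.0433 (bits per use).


H(p) = -p*log2(p) - (1-p)*log2(1-p) = -0.0433*log2(0.0433) - 0.9567*log2(0.9567) = 0.196127 + 0.061096 = 0.2572. C = 1 - H(p) = 1 - 0.2572 = 0.7428

0.7428 bits


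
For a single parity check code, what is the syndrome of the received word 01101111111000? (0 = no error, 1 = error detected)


Syndrome = XOR of all bits = 0 XOR 1 XOR 1 XOR 0 XOR 1 XOR 1 XOR 1 XOR 1 XOR 1 XOR 1 XOR 1 XOR 0 XOR 0 XOR 0 = 1

1


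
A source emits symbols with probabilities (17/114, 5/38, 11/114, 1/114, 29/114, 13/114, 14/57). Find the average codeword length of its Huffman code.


Huffman construction (repeatedly merge the two least-probable nodes; each merge adds 1 bit to every symbol beneath it): 1/114 + 11/114 = 2/19; 2/19 + 13/114 = 25/114; 5/38 + 17/114 = 16/57; 25/114 + 14/57 = 53/114; 29/114 + 16/57 = 61/114; 53/114 + 61/114 = 1. Resulting codeword lengths (in the order the probabilities were given): (3, 3, 4, 4, 2, 3, 2). L_avg = sum(p_i * l_i) = 17/114*3 + 5/38*3 + 11/114*4 + 1/114*4 + 29/114*2 + 13/114*3 + 14/57*2 = 99/38 = 2.6053

2.6053 bits


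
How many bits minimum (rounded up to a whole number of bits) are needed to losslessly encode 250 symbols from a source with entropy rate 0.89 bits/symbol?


Minimum bits >= n * H = 250 * 0.89 = 222.5, rounded up to a whole number of bits = 223

223 bits


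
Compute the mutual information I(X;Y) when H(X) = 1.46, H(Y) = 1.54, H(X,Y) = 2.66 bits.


I(X;Y) = H(X) + H(Y) - H(X,Y) = 1.46 + 1.54 - 2.66 = 0.34

0.34 bits


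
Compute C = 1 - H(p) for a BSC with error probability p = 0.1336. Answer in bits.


H(p) = -p*log2(p) - (1-p)*log2(1-p) = -0.1336*log2(0.1336) - 0.8664*log2(0.8664) = 0.387975 + 0.179254 = 0.5672. C = 1 - H(p) = 1 - 0.5672 = 0.4328

0.4328 bits


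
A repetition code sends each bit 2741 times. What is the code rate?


Rate = k/n = 1/2741

1/2741


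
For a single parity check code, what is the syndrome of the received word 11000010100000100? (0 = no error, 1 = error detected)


Syndrome = XOR of all bits = 1 XOR 1 XOR 0 XOR 0 XOR 0 XOR 0 XOR 1 XOR 0 XOR 1 XOR 0 XOR 0 XOR 0 XOR 0 XOR 0 XOR 1 XOR 0 XOR 0 = 1

1


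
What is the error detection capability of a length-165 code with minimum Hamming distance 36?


Detection capability = d_min - 1 = 36 - 1 = 35

35 errors


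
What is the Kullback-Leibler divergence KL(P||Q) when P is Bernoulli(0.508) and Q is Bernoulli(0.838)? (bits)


KL = p*log2(p/q) + (1-p)*log2((1-p)/(1-q)) = 0.508*log2(0.508/0.838) + 0.492*log2(0.492/0.162) = 0.4217

0.4217 bits


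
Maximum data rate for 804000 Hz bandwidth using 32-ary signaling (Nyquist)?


Rate = 2 * B * log2(M) = 2 * 804000 * 5.0 = 8040000.0

8040000.0 bps


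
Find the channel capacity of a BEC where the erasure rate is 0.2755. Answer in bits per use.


C = 1 - epsilon = 1 - 0.2755 = 0.7245

0.7245 bits


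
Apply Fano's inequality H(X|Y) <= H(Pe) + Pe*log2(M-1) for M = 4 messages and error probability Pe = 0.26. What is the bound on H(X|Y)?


H(Pe) = -Pe*log2(Pe) - (1-Pe)*log2(1-Pe) = -0.26*log2(0.26) - 0.74*log2(0.74) = 0.505288 + 0.321458 = 0.8267. Pe*log2(M-1) = 0.26*log2(3) = 0.412090. Bound = H(Pe) + Pe*log2(M-1) = 0.505288 + 0.321458 + 0.412090 = 1.2388

1.2388 bits


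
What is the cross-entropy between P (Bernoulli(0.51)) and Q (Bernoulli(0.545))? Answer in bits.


H(P,Q) = -p*log2(q) - (1-p)*log2(1-q). -0.51*log2(0.545) = 0.446593; -0.49*log2(0.455) = 0.556670. H(P,Q) = 0.446593 + 0.556670 = 1.0033

1.0033 bits


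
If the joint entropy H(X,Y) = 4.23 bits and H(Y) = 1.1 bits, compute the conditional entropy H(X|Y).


H(X|Y) = H(X,Y) - H(Y) = 4.23 - 1.1 = 3.13

3.13 bits


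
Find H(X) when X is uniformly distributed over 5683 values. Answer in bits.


H = log2(n) = log2(5683) = 12.4724

12.4724 bits


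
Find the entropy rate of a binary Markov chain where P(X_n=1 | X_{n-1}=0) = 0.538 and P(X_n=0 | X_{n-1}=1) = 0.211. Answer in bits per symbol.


Stationary distribution: pi_0 = p10/(p01+p10) = 0.2817, pi_1 = 0.7183. Entropy rate H' = pi_0*H(p01) + pi_1*H(p10) = 0.2817*0.9958 + 0.7183*0.7434 = 0.8145

0.8145 bits/symbol


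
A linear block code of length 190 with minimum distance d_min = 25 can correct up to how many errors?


Correction capability = floor((d-1)/2) = floor((25-1)/2) = 12

12 errors


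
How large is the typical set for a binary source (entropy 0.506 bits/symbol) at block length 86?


log2|A_typical| = nH = 86 * 0.506 = 43.516, so |A_typical| ~ 2^43.516 = 1.258e+13

1.258e+13


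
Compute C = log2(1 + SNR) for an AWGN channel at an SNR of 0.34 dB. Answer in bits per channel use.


SNR_linear = 10^(0.34/10) = 1.0814; C = log2(1 + SNR_linear) = log2(1 + 1.0814) = 1.0576

1.0576 bits/channel use


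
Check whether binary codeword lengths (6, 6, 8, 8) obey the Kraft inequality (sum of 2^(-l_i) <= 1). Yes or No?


Kraft sum = sum(2^(-l_i)) = 0.0391, need <= 1. Result: satisfied (a binary prefix-free code with these lengths exists)

Yes


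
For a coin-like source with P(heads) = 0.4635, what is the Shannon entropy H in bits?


H = -p*log2(p) - (1-p)*log2(1-p). -0.4635*log2(0.4635) = 0.514188; -0.5365*log2(0.5365) = 0.481965. H = 0.514188 + 0.481965 = 0.9962

0.9962 bits


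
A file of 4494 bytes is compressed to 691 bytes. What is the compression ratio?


Ratio = original / compressed = 4494 / 691 = 6.5036

6.5036


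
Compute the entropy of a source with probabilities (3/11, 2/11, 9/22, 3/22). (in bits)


H = -sum(p_i * log2(p_i)). Terms: -(3/11)*log2(3/11) = 0.511219; -(2/11)*log2(2/11) = 0.447169; -(9/22)*log2(9/22) = 0.527525; -(3/22)*log2(3/22) = 0.391973. H = 0.511219 + 0.447169 + 0.527525 + 0.391973 = 1.8779

1.8779 bits


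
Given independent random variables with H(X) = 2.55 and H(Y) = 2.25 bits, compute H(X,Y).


For independent variables, H(X,Y) = H(X) + H(Y) = 2.55 + 2.25 = 4.8

4.8 bits


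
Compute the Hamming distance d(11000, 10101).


Count differing positions: . ^ ^ . ^ = 3 differences

3


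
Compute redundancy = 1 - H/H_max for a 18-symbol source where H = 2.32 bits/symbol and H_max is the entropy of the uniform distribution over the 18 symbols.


H_max = log2(K) = log2(18) = 4.1699 bits/symbol. Redundancy = 1 - H/H_max = 1 - 2.32/4.1699 = 1 - 0.5564 = 0.4436

0.4436


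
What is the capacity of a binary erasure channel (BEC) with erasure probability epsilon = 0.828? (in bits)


C = 1 - epsilon = 1 - 0.828 = 0.172

0.172 bits


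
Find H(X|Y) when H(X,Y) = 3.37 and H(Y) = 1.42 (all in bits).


H(X|Y) = H(X,Y) - H(Y) = 3.37 - 1.42 = 1.95

1.95 bits


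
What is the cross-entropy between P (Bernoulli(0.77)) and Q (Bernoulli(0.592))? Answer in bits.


H(P,Q) = -p*log2(q) - (1-p)*log2(1-q). -0.77*log2(0.592) = 0.582375; -0.23*log2(0.408) = 0.297473. H(P,Q) = 0.582375 + 0.297473 = 0.8798

0.8798 bits


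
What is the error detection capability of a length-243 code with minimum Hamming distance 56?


Detection capability = d_min - 1 = 56 - 1 = 55

55 errors


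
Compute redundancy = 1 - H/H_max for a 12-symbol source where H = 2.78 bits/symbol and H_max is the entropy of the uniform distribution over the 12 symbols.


H_max = log2(K) = log2(12) = 3.585 bits/symbol. Redundancy = 1 - H/H_max = 1 - 2.78/3.585 = 1 - 0.7755 = 0.2245

0.2245


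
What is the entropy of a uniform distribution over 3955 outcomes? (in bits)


H = log2(n) = log2(3955) = 11.9495

11.9495 bits


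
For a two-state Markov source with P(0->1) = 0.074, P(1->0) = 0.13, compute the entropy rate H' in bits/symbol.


Stationary distribution: pi_0 = p10/(p01+p10) = 0.6373, pi_1 = 0.3627. Entropy rate H' = pi_0*H(p01) + pi_1*H(p10) = 0.6373*0.3807 + 0.3627*0.5574 = 0.4448

0.4448 bits/symbol


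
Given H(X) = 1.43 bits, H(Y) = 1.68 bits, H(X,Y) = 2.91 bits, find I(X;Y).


I(X;Y) = H(X) + H(Y) - H(X,Y) = 1.43 + 1.68 - 2.91 = 0.2

0.2 bits


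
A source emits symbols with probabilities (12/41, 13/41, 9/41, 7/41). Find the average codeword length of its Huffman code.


Huffman construction (repeatedly merge the two least-probable nodes; each merge adds 1 bit to every symbol beneath it): 7/41 + 9/41 = 16/41; 12/41 + 13/41 = 25/41; 16/41 + 25/41 = 1. Resulting codeword lengths (in the order the probabilities were given): (2, 2, 2, 2). L_avg = sum(p_i * l_i) = 12/41*2 + 13/41*2 + 9/41*2 + 7/41*2 = 2

2.0 bits


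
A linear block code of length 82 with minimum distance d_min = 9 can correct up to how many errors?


Correction capability = floor((d-1)/2) = floor((9-1)/2) = 4

4 errors


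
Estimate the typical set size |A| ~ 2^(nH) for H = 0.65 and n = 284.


log2|A_typical| = nH = 284 * 0.65 = 184.6, so |A_typical| ~ 2^184.6 = 3.717e+55

3.717e+55


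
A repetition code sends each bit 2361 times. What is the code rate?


Rate = k/n = 1/2361

1/2361


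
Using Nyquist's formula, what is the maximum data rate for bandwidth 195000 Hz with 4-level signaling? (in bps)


Rate = 2 * B * log2(M) = 2 * 195000 * 2.0 = 780000.0

780000.0 bps


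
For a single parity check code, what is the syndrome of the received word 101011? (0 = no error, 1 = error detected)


Syndrome = XOR of all bits = 1 XOR 0 XOR 1 XOR 0 XOR 1 XOR 1 = 0

0


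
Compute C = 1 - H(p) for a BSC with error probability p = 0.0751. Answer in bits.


H(p) = -p*log2(p) - (1-p)*log2(1-p) = -0.0751*log2(0.0751) - 0.9249*log2(0.9249) = 0.280502 + 0.104172 = 0.3847. C = 1 - H(p) = 1 - 0.3847 = 0.6153

0.6153 bits


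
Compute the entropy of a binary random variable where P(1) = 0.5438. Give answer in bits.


H = -p*log2(p) - (1-p)*log2(1-p). -0.5438*log2(0.5438) = 0.477920; -0.4562*log2(0.4562) = 0.516538. H = 0.477920 + 0.516538 = 0.9945

0.9945 bits


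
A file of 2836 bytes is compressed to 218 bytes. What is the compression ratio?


Ratio = original / compressed = 2836 / 218 = 13.0092

13.0092


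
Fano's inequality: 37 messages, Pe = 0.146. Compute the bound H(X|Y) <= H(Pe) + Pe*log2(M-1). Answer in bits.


H(Pe) = -Pe*log2(Pe) - (1-Pe)*log2(1-Pe) = -0.146*log2(0.146) - 0.854*log2(0.854) = 0.405290 + 0.194449 = 0.5997. Pe*log2(M-1) = 0.146*log2(36) = 0.754809. Bound = H(Pe) + Pe*log2(M-1) = 0.405290 + 0.194449 + 0.754809 = 1.3545

1.3545 bits


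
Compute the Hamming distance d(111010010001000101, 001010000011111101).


Count differing positions: ^ ^ . . . . . ^ . . ^ . ^ ^ ^ . . . = 7 differences

7


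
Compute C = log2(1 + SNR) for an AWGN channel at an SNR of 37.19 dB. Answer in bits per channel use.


SNR_linear = 10^(37.19/10) = 5236.0044; C = log2(1 + SNR_linear) = log2(1 + 5236.0044) = 12.3545

12.3545 bits/channel use


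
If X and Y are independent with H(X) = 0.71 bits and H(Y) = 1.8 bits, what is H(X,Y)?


For independent variables, H(X,Y) = H(X) + H(Y) = 0.71 + 1.8 = 2.51

2.51 bits


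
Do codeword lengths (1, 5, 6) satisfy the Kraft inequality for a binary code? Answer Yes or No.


Kraft sum = sum(2^(-l_i)) = 0.5469, need <= 1. Result: satisfied (a binary prefix-free code with these lengths exists)

Yes


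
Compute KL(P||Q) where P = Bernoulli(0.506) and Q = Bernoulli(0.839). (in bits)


KL = p*log2(p/q) + (1-p)*log2((1-p)/(1-q)) = 0.506*log2(0.506/0.839) + 0.494*log2(0.494/0.161) = 0.4299

0.4299 bits


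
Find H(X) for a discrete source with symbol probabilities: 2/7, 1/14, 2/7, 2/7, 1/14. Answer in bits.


H = -sum(p_i * log2(p_i)). Terms: -(2/7)*log2(2/7) = 0.516387; -(1/14)*log2(1/14) = 0.271954; -(2/7)*log2(2/7) = 0.516387; -(2/7)*log2(2/7) = 0.516387; -(1/14)*log2(1/14) = 0.271954. H = 0.516387 + 0.271954 + 0.516387 + 0.516387 + 0.271954 = 2.0931

2.0931 bits


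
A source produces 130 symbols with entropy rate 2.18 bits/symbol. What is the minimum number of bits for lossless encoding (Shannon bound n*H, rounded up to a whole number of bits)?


Minimum bits >= n * H = 130 * 2.18 = 283.4, rounded up to a whole number of bits = 284

284 bits


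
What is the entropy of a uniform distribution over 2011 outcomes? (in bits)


H = log2(n) = log2(2011) = 10.9737

10.9737 bits


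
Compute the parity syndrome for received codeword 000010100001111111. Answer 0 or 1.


Syndrome = XOR of all bits = 0 XOR 0 XOR 0 XOR 0 XOR 1 XOR 0 XOR 1 XOR 0 XOR 0 XOR 0 XOR 0 XOR 1 XOR 1 XOR 1 XOR 1 XOR 1 XOR 1 XOR 1 = 1

1


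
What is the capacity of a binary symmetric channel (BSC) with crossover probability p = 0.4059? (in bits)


H(p) = -p*log2(p) - (1-p)*log2(1-p) = -0.4059*log2(0.4059) - 0.5941*log2(0.5941) = 0.527996 + 0.446301 = 0.9743. C = 1 - H(p) = 1 - 0.9743 = 0.0257

0.0257 bits


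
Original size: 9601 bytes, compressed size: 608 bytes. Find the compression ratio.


Ratio = original / compressed = 9601 / 608 = 15.7911

15.7911


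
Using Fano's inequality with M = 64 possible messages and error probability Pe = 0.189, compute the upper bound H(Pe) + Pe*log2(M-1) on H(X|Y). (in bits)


H(Pe) = -Pe*log2(Pe) - (1-Pe)*log2(1-Pe) = -0.189*log2(0.189) - 0.811*log2(0.811) = 0.454269 + 0.245105 = 0.6994. Pe*log2(M-1) = 0.189*log2(63) = 1.129706. Bound = H(Pe) + Pe*log2(M-1) = 0.454269 + 0.245105 + 1.129706 = 1.8291

1.8291 bits


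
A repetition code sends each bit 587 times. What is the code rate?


Rate = k/n = 1/587

1/587


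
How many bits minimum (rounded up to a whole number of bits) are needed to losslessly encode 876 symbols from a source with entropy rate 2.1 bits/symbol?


Minimum bits >= n * H = 876 * 2.1 = 1839.6, rounded up to a whole number of bits = 1840

1840 bits


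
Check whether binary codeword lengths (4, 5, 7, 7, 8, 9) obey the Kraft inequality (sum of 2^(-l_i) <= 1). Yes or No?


Kraft sum = sum(2^(-l_i)) = 0.1152, need <= 1. Result: satisfied (a binary prefix-free code with these lengths exists)

Yes


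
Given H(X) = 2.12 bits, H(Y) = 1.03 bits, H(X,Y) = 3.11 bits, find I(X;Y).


I(X;Y) = H(X) + H(Y) - H(X,Y) = 2.12 + 1.03 - 3.11 = 0.04

0.04 bits


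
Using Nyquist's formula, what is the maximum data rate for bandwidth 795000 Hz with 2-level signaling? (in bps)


Rate = 2 * B * log2(M) = 2 * 795000 * 1.0 = 1590000.0

1590000.0 bps


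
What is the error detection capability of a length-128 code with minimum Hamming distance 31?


Detection capability = d_min - 1 = 31 - 1 = 30

30 errors


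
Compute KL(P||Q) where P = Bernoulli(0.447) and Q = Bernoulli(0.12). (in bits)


KL = p*log2(p/q) + (1-p)*log2((1-p)/(1-q)) = 0.447*log2(0.447/0.12) + 0.553*log2(0.553/0.88) = 0.4774

0.4774 bits


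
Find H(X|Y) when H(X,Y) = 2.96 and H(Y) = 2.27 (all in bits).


H(X|Y) = H(X,Y) - H(Y) = 2.96 - 2.27 = 0.69

0.69 bits


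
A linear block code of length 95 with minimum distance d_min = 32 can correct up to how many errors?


Correction capability = floor((d-1)/2) = floor((32-1)/2) = 15

15 errors


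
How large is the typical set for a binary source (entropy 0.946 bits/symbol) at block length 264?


log2|A_typical| = nH = 264 * 0.946 = 249.744, so |A_typical| ~ 2^249.744 = 1.515e+75

1.515e+75


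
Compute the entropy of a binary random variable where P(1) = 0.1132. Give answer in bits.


H = -p*log2(p) - (1-p)*log2(1-p). -0.1132*log2(0.1132) = 0.355794; -0.8868*log2(0.8868) = 0.153700. H = 0.355794 + 0.153700 = 0.5095

0.5095 bits


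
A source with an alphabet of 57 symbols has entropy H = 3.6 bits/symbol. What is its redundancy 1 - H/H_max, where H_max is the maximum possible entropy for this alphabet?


H_max = log2(K) = log2(57) = 5.8329 bits/symbol. Redundancy = 1 - H/H_max = 1 - 3.6/5.8329 = 1 - 0.6172 = 0.3828

0.3828


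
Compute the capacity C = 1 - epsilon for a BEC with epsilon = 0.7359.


C = 1 - epsilon = 1 - 0.7359 = 0.2641

0.2641 bits


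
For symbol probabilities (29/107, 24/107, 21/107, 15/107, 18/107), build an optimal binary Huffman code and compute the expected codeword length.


Huffman construction (repeatedly merge the two least-probable nodes; each merge adds 1 bit to every symbol beneath it): 15/107 + 18/107 = 33/107; 21/107 + 24/107 = 45/107; 29/107 + 33/107 = 62/107; 45/107 + 62/107 = 1. Resulting codeword lengths (in the order the probabilities were given): (2, 2, 2, 3, 3). L_avg = sum(p_i * l_i) = 29/107*2 + 24/107*2 + 21/107*2 + 15/107*3 + 18/107*3 = 247/107 = 2.3084

2.3084 bits


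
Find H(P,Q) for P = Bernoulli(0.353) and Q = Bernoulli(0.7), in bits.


H(P,Q) = -p*log2(q) - (1-p)*log2(1-q). -0.353*log2(0.7) = 0.181644; -0.647*log2(0.3) = 1.123817. H(P,Q) = 0.181644 + 1.123817 = 1.3055

1.3055 bits


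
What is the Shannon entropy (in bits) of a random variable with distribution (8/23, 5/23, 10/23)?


H = -sum(p_i * log2(p_i)). Terms: -(8/23)*log2(8/23) = 0.529935; -(5/23)*log2(5/23) = 0.478616; -(10/23)*log2(10/23) = 0.522450. H = 0.529935 + 0.478616 + 0.522450 = 1.531

1.531 bits


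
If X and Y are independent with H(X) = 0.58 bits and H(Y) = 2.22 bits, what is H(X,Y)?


For independent variables, H(X,Y) = H(X) + H(Y) = 0.58 + 2.22 = 2.8

2.8 bits


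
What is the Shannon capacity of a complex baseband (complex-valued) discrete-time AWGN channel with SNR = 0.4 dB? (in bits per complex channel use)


SNR_linear = 10^(0.4/10) = 1.0965; C = log2(1 + SNR_linear) = log2(1 + 1.0965) = 1.068

1.068 bits/channel use


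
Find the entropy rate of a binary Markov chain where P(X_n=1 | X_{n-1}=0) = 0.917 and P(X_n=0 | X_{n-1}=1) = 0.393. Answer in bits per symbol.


Stationary distribution: pi_0 = p10/(p01+p10) = 0.3, pi_1 = 0.7. Entropy rate H' = pi_0*H(p01) + pi_1*H(p10) = 0.3*0.4127 + 0.7*0.9667 = 0.8005

0.8005 bits/symbol


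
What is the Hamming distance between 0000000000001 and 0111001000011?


Count differing positions: . ^ ^ ^ . . ^ . . . . ^ . = 5 differences

5


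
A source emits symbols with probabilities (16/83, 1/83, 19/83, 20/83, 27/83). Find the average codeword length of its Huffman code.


Huffman construction (repeatedly merge the two least-probable nodes; each merge adds 1 bit to every symbol beneath it): 1/83 + 16/83 = 17/83; 17/83 + 19/83 = 36/83; 20/83 + 27/83 = 47/83; 36/83 + 47/83 = 1. Resulting codeword lengths (in the order the probabilities were given): (3, 3, 2, 2, 2). L_avg = sum(p_i * l_i) = 16/83*3 + 1/83*3 + 19/83*2 + 20/83*2 + 27/83*2 = 183/83 = 2.2048

2.2048 bits


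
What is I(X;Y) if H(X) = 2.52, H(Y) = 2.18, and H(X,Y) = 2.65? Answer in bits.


I(X;Y) = H(X) + H(Y) - H(X,Y) = 2.52 + 2.18 - 2.65 = 2.05

2.05 bits


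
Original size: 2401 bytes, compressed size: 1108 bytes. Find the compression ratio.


Ratio = original / compressed = 2401 / 1108 = 2.167

2.167


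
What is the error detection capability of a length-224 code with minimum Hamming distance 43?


Detection capability = d_min - 1 = 43 - 1 = 42

42 errors


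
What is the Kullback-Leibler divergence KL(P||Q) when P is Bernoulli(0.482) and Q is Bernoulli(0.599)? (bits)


KL = p*log2(p/q) + (1-p)*log2((1-p)/(1-q)) = 0.482*log2(0.482/0.599) + 0.518*log2(0.518/0.401) = 0.0402

0.0402 bits


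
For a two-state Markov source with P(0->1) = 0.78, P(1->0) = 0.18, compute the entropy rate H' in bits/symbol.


Stationary distribution: pi_0 = p10/(p01+p10) = 0.1875, pi_1 = 0.8125. Entropy rate H' = pi_0*H(p01) + pi_1*H(p10) = 0.1875*0.7602 + 0.8125*0.6801 = 0.6951

0.6951 bits/symbol


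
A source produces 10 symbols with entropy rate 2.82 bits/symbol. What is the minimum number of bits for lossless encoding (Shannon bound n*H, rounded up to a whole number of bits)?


Minimum bits >= n * H = 10 * 2.82 = 28.2, rounded up to a whole number of bits = 29

29 bits


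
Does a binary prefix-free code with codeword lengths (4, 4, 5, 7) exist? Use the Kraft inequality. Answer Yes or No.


Kraft sum = sum(2^(-l_i)) = 0.1641, need <= 1. Result: satisfied (a binary prefix-free code with these lengths exists)

Yes


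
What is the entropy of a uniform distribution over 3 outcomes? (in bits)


H = log2(n) = log2(3) = 1.585

1.585 bits


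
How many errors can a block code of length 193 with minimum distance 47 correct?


Correction capability = floor((d-1)/2) = floor((47-1)/2) = 23

23 errors


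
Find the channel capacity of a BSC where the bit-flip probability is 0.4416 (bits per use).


H(p) = -p*log2(p) - (1-p)*log2(1-p) = -0.4416*log2(0.4416) - 0.5584*log2(0.5584) = 0.520729 + 0.469407 = 0.9901. C = 1 - H(p) = 1 - 0.9901 = 0.0099

0.0099 bits


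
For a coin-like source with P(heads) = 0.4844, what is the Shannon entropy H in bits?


H = -p*log2(p) - (1-p)*log2(1-p). -0.4844*log2(0.4844) = 0.506551; -0.5156*log2(0.5156) = 0.492746. H = 0.506551 + 0.492746 = 0.9993

0.9993 bits


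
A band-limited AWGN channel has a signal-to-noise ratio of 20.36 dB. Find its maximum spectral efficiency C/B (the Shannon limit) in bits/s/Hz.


SNR_linear = 10^(20.36/10) = 108.6426; C/B = log2(1 + SNR_linear) = log2(1 + 108.6426) = 6.7767

6.7767 bits/s/Hz


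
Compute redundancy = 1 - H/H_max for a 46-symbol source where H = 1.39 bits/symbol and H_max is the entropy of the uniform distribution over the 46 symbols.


H_max = log2(K) = log2(46) = 5.5236 bits/symbol. Redundancy = 1 - H/H_max = 1 - 1.39/5.5236 = 1 - 0.2516 = 0.7484

0.7484


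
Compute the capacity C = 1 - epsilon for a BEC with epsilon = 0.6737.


C = 1 - epsilon = 1 - 0.6737 = 0.3263

0.3263 bits


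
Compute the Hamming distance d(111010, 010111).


Count differing positions: ^ . ^ ^ . ^ = 4 differences

4


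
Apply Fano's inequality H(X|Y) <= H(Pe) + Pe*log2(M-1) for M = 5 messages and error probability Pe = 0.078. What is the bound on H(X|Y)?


H(Pe) = -Pe*log2(Pe) - (1-Pe)*log2(1-Pe) = -0.078*log2(0.078) - 0.922*log2(0.922) = 0.287070 + 0.108023 = 0.3951. Pe*log2(M-1) = 0.078*log2(4) = 0.156000. Bound = H(Pe) + Pe*log2(M-1) = 0.287070 + 0.108023 + 0.156000 = 0.5511

0.5511 bits


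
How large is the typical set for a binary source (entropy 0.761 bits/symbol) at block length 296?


log2|A_typical| = nH = 296 * 0.761 = 225.256, so |A_typical| ~ 2^225.256 = 6.439e+67

6.439e+67


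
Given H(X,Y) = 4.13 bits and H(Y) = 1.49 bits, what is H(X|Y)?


H(X|Y) = H(X,Y) - H(Y) = 4.13 - 1.49 = 2.64

2.64 bits


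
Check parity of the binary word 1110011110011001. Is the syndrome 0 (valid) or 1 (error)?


Syndrome = XOR of all bits = 1 XOR 1 XOR 1 XOR 0 XOR 0 XOR 1 XOR 1 XOR 1 XOR 1 XOR 0 XOR 0 XOR 1 XOR 1 XOR 0 XOR 0 XOR 1 = 0

0


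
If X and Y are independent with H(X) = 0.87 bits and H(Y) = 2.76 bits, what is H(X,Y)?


For independent variables, H(X,Y) = H(X) + H(Y) = 0.87 + 2.76 = 3.63

3.63 bits


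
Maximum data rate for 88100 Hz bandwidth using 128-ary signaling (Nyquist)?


Rate = 2 * B * log2(M) = 2 * 88100 * 7.0 = 1233400.0

1233400.0 bps


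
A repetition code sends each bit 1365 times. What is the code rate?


Rate = k/n = 1/1365

1/1365


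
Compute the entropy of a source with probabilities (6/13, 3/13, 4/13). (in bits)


H = -sum(p_i * log2(p_i)). Terms: -(6/13)*log2(6/13) = 0.514836; -(3/13)*log2(3/13) = 0.488187; -(4/13)*log2(4/13) = 0.523212. H = 0.514836 + 0.488187 + 0.523212 = 1.5262

1.5262 bits


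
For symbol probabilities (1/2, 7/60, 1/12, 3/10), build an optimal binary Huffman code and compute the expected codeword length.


Huffman construction (repeatedly merge the two least-probable nodes; each merge adds 1 bit to every symbol beneath it): 1/12 + 7/60 = 1/5; 1/5 + 3/10 = 1/2; 1/2 + 1/2 = 1. Resulting codeword lengths (in the order the probabilities were given): (1, 3, 3, 2). L_avg = sum(p_i * l_i) = 1/2*1 + 7/60*3 + 1/12*3 + 3/10*2 = 17/10 = 1.7

1.7 bits


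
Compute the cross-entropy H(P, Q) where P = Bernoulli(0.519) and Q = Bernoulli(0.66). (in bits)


H(P,Q) = -p*log2(q) - (1-p)*log2(1-q). -0.519*log2(0.66) = 0.311121; -0.481*log2(0.34) = 0.748625. H(P,Q) = 0.311121 + 0.748625 = 1.0597

1.0597 bits


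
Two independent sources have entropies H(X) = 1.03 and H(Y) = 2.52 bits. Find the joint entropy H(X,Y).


For independent variables, H(X,Y) = H(X) + H(Y) = 1.03 + 2.52 = 3.55

3.55 bits


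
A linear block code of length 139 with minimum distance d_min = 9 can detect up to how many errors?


Detection capability = d_min - 1 = 9 - 1 = 8

8 errors


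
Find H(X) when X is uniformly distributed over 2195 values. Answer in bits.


H = log2(n) = log2(2195) = 11.1

11.1 bits


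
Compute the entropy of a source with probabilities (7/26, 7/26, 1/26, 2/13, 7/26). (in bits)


H = -sum(p_i * log2(p_i)). Terms: -(7/26)*log2(7/26) = 0.509677; -(7/26)*log2(7/26) = 0.509677; -(1/26)*log2(1/26) = 0.180786; -(2/13)*log2(2/13) = 0.415452; -(7/26)*log2(7/26) = 0.509677. H = 0.509677 + 0.509677 + 0.180786 + 0.415452 + 0.509677 = 2.1253

2.1253 bits


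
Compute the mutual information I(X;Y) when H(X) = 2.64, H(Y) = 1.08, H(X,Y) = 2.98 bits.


I(X;Y) = H(X) + H(Y) - H(X,Y) = 2.64 + 1.08 - 2.98 = 0.74

0.74 bits


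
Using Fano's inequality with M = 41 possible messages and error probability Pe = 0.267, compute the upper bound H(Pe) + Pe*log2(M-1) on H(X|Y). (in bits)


H(Pe) = -Pe*log2(Pe) - (1-Pe)*log2(1-Pe) = -0.267*log2(0.267) - 0.733*log2(0.733) = 0.508659 + 0.328468 = 0.8371. Pe*log2(M-1) = 0.267*log2(40) = 1.420955. Bound = H(Pe) + Pe*log2(M-1) = 0.508659 + 0.328468 + 1.420955 = 2.2581

2.2581 bits


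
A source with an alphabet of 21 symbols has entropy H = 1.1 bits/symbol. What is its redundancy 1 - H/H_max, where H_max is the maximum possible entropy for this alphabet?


H_max = log2(K) = log2(21) = 4.3923 bits/symbol. Redundancy = 1 - H/H_max = 1 - 1.1/4.3923 = 1 - 0.2504 = 0.7496

0.7496
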